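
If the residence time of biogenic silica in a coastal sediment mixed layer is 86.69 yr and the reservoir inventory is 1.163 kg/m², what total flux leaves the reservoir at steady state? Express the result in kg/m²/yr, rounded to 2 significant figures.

F = M / τ = 1.163 / 86.69 = 0.01342 kg/m²/yr.

0.013 kg/m²/yr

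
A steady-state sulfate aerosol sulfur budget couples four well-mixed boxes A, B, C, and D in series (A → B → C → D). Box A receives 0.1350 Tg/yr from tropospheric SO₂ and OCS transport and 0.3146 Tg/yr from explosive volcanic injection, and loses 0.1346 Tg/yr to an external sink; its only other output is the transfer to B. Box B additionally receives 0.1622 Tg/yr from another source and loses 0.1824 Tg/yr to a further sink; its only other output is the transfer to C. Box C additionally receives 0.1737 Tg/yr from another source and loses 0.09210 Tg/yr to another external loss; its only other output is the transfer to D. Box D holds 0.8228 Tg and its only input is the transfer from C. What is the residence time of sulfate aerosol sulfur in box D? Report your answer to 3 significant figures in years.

2.19 yr

Box A: F(A→B) = (0.1350 + 0.3146) − 0.1346 = 0.31500 Tg/yr.
Box B: F(B→C) = (0.31500 + 0.1622) − 0.1824 = 0.29480 Tg/yr.
Box C: F(C→D) = (0.29480 + 0.1737) − 0.09210 = 0.37640 Tg/yr.
Box D throughput = its input = 0.37640 Tg/yr; τ = 0.8228 / 0.37640 = 2.186 yr.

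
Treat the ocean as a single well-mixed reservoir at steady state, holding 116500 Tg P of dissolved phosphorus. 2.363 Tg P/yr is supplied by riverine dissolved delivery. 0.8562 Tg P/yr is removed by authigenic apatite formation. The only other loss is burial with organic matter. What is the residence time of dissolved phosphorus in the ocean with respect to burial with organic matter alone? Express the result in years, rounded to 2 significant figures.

77000 yr

At steady state ΣF_in = ΣF_out.
ΣF_in = 2.3630 Tg P/yr.
Burial with organic matter flux = ΣF_in − (0.8562) = 2.3630 − 0.8562 = 1.507 Tg P/yr.
τ = M / F = 116500 / 1.507 = 77320 yr.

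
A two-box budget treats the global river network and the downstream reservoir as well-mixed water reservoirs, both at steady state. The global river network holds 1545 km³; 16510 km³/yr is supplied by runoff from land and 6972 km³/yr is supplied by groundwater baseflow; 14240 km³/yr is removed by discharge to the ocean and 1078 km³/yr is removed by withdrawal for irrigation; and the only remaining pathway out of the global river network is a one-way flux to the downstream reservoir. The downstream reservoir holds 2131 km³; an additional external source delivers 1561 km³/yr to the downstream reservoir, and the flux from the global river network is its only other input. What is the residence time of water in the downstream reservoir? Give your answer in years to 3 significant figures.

0.219 yr

Balance the global river network: ΣF_in = 16510 + 6972 = 23482 km³/yr.
Flux to the downstream reservoir = ΣF_in − (14240 + 1078) = 8164.0 km³/yr.
Total input to the downstream reservoir = 8164.0 + 1561 = 9725.0 km³/yr; at steady state this equals its total output.
τ = M / F = 2131 / 9725.0 = 0.2191 yr.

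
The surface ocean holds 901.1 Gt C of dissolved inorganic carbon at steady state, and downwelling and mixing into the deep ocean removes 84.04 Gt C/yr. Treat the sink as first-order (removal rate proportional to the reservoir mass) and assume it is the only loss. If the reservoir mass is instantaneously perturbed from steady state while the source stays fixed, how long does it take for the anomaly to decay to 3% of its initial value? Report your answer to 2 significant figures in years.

For a linear reservoir the anomaly decays as exp(−t/τ) with τ = M/F = 901.1/84.04 = 10.72 yr.
exp(−t/τ) = 0.03 ⇒ t = −τ ln(0.03) = 10.72 × 3.507 = 37.60 yr.

38 yr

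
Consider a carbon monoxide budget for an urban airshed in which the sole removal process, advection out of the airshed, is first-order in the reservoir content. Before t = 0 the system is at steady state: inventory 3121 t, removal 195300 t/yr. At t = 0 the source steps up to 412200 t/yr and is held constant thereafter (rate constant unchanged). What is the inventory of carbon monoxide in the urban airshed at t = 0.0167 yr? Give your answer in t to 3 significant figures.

5370 t

The sink rate constant is k = F₀/M₀ = 195300/3121 = 62.58 yr⁻¹.
Solving dM/dt = F₁ − kM with M(0) = M₀ gives M(t) = F₁/k + (M₀ − F₁/k)·e^(−kt).
F₁/k = 412200/62.58 = 6587.2 t; kt = 62.58 × 0.0167 = 1.045, e^(−kt) = 0.3517.
M(0.0167) = 6587.2 + (3121 − 6587.2) × 0.3517 = 6587.2 − 1219 = 5368.2 t.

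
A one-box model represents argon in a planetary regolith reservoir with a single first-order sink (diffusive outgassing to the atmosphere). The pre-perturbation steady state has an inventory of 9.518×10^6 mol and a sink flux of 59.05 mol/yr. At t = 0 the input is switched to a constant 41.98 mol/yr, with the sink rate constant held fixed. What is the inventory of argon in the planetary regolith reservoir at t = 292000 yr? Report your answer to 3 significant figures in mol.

7.22×10^6 mol

The sink rate constant is k = F₀/M₀ = 59.05/9.518×10^6 = 6.204×10^-6 yr⁻¹.
Solving dM/dt = F₁ − kM with M(0) = M₀ gives M(t) = F₁/k + (M₀ − F₁/k)·e^(−kt).
F₁/k = 41.98/6.204×10^-6 = 6.7666×10^6 mol; kt = 6.204×10^-6 × 292000 = 1.812, e^(−kt) = 0.1634.
M(292000) = 6.7666×10^6 + (9.518×10^6 − 6.7666×10^6) × 0.1634 = 6.7666×10^6 + 449600 = 7.2161×10^6 mol.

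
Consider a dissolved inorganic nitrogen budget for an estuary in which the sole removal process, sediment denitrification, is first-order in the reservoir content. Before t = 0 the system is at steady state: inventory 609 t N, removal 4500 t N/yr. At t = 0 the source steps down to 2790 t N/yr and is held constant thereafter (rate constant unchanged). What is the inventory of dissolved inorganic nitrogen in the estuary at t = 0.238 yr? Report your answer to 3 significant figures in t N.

417 t N

τ = M₀/F₀ = 609/4500 = 0.1353 yr; rate constant k = 1/τ.
New steady state M_∞ = F₁/k = F₁·τ = 2790 × 0.1353 = 377.58 t N.
M(t) = M_∞ + (M₀ − M_∞)·e^(−t/τ); t/τ = 0.238/0.1353 = 1.759, so e^(−t/τ) = 0.1723.
M(t) = 377.58 + 231.4 × 0.1723 = 417.45 t N.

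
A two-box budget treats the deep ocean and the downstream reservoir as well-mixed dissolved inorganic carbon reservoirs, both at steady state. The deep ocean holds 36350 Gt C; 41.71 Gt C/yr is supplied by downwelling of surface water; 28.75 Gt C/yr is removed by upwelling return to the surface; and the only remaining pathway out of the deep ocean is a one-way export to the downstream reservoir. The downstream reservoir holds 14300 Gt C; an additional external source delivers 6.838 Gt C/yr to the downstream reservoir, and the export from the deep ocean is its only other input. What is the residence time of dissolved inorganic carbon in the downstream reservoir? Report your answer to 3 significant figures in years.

722 yr

Balance the deep ocean: ΣF_in = 41.710 Gt C/yr.
Export to the downstream reservoir = ΣF_in − (28.75) = 12.960 Gt C/yr.
Total input to the downstream reservoir = 12.960 + 6.838 = 19.798 Gt C/yr; at steady state this equals its total output.
τ = M / F = 14300 / 19.798 = 722.3 yr.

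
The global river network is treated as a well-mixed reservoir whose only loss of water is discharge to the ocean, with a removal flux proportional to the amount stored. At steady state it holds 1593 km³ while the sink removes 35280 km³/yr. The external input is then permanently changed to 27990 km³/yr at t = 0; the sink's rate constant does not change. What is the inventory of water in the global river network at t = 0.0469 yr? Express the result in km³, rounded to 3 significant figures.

The sink rate constant is k = F₀/M₀ = 35280/1593 = 22.15 yr⁻¹.
Solving dM/dt = F₁ − kM with M(0) = M₀ gives M(t) = F₁/k + (M₀ − F₁/k)·e^(−kt).
F₁/k = 27990/22.15 = 1263.8 km³; kt = 22.15 × 0.0469 = 1.039, e^(−kt) = 0.3539.
M(0.0469) = 1263.8 + (1593 − 1263.8) × 0.3539 = 1263.8 + 116.5 = 1380.3 km³.

1380 km³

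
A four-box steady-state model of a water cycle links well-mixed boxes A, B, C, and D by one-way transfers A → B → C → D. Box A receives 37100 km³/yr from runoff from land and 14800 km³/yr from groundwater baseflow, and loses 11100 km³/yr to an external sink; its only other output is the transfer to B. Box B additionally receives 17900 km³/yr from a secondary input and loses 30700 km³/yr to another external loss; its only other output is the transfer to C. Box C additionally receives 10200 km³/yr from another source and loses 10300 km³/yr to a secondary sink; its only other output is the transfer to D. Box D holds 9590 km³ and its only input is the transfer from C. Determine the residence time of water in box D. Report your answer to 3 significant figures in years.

0.344 yr

Box A: F(A→B) = (37100 + 14800) − 11100 = 40800 km³/yr.
Box B: F(B→C) = (40800 + 17900) − 30700 = 28000 km³/yr.
Box C: F(C→D) = (28000 + 10200) − 10300 = 27900 km³/yr.
Box D throughput = its input = 27900 km³/yr; τ = 9590 / 27900 = 0.3437 yr.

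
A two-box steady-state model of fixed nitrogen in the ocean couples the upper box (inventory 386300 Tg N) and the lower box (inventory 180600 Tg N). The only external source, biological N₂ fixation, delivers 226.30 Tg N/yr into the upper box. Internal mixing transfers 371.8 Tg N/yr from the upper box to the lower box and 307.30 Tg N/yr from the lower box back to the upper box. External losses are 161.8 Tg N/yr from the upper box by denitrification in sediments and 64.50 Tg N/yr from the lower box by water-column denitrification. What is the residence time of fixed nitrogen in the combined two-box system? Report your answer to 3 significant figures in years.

For the system as a whole, the A↔B exchange is internal and contributes nothing to the throughput; only the external sinks remove mass.
M_total = 386300 + 180600 = 566900 Tg N.
ΣF_external_out = 161.8 + 64.50 = 226.30 Tg N/yr.
τ = M_total / ΣF_ext = 566900 / 226.30 = 2505 yr.

2510 yr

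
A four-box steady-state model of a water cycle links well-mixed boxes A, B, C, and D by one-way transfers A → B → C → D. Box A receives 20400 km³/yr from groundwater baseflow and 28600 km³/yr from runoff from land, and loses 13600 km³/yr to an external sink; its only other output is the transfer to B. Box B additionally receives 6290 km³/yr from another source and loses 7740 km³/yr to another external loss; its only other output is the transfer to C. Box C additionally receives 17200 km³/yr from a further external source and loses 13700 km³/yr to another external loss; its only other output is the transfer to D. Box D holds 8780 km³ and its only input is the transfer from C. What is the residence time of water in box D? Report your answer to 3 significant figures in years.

0.234 yr

Box A: F(A→B) = (20400 + 28600) − 13600 = 35400 km³/yr.
Box B: F(B→C) = (35400 + 6290) − 7740 = 33950 km³/yr.
Box C: F(C→D) = (33950 + 17200) − 13700 = 37450 km³/yr.
Box D throughput = its input = 37450 km³/yr; τ = 8780 / 37450 = 0.2344 yr.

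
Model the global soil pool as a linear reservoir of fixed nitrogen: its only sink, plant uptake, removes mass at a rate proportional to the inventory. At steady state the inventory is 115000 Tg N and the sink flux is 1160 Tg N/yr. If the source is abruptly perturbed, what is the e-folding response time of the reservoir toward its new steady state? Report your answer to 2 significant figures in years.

For a linear reservoir the response time equals the residence time τ = M/F.
τ = 115000 / 1160 = 99.14 yr.

99 yr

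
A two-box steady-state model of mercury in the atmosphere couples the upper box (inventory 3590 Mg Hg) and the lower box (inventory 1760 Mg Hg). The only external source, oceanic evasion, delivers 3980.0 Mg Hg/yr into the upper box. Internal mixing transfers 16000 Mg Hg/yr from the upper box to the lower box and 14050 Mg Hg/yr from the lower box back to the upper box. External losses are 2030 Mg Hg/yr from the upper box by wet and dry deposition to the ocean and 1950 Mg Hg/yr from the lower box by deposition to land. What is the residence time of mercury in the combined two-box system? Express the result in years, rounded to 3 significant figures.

Treat the two boxes together as one reservoir: the mixing fluxes between them are internal recycling, so τ = ΣM / Σ(external losses).
M_total = 3590 + 1760 = 5350.0 Mg Hg.
ΣF_external_out = 2030 + 1950 = 3980.0 Mg Hg/yr.
τ = M_total / ΣF_ext = 5350.0 / 3980.0 = 1.344 yr.

1.34 yr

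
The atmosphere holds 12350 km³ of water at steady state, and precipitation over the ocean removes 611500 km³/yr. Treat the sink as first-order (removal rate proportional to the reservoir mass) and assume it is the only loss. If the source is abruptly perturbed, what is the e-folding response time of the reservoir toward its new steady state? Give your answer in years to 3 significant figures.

For a linear reservoir the response time equals the residence time τ = M/F.
τ = 12350 / 611500 = 0.02020 yr.

0.0202 yr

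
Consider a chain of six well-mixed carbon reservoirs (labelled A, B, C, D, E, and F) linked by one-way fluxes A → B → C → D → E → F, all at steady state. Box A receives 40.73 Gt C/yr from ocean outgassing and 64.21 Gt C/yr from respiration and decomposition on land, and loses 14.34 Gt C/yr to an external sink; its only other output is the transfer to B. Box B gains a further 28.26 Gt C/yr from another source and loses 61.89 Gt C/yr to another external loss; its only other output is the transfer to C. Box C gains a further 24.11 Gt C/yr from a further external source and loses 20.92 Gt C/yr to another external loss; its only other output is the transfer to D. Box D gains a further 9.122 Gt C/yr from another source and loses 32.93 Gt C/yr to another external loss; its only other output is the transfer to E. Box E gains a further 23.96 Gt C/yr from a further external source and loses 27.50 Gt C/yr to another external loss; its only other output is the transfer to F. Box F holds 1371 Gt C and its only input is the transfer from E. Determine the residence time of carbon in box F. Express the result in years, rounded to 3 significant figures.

Box A: F(A→B) = (40.73 + 64.21) − 14.34 = 90.600 Gt C/yr.
Box B: F(B→C) = (90.600 + 28.26) − 61.89 = 56.970 Gt C/yr.
Box C: F(C→D) = (56.970 + 24.11) − 20.92 = 60.160 Gt C/yr.
Box D: F(D→E) = (60.160 + 9.122) − 32.93 = 36.352 Gt C/yr.
Box E: F(E→F) = (36.352 + 23.96) − 27.50 = 32.812 Gt C/yr.
Box F throughput = its input = 32.812 Gt C/yr; τ = 1371 / 32.812 = 41.78 yr.

41.8 yr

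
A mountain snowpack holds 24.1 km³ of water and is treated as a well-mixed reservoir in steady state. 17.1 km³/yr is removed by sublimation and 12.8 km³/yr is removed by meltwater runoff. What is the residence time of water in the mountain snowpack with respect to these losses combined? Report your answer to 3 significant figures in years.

0.806 yr

Total removal = 17.10 + 12.80 = 29.900 km³/yr.
τ = M / ΣF_out = 24.1 / 29.900 = 0.8060 yr.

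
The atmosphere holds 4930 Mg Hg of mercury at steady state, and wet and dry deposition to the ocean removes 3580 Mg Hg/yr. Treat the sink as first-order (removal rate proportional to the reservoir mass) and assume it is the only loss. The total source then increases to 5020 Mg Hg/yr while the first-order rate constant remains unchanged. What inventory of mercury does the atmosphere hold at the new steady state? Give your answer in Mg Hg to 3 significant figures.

Rate constant k = F/M = 3580 / 4930 = 0.7262 yr⁻¹.
At the new steady state, source = k·M_new ⇒ M_new = 5020 / 0.7262 = 6913 Mg Hg.
(Equivalently M_new = M × F_new/F_old = 4930 × 5020/3580.)

6910 Mg Hg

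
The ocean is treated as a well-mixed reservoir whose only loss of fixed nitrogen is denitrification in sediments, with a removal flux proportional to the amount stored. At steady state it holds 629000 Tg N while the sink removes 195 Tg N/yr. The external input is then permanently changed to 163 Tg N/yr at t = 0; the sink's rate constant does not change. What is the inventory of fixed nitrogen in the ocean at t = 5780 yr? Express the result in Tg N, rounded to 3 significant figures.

543000 Tg N

τ = M₀/F₀ = 629000/195 = 3226 yr; rate constant k = 1/τ.
New steady state M_∞ = F₁/k = F₁·τ = 163 × 3226 = 525780 Tg N.
M(t) = M_∞ + (M₀ − M_∞)·e^(−t/τ); t/τ = 5780/3226 = 1.792, so e^(−t/τ) = 0.1666.
M(t) = 525780 + 103200 × 0.1666 = 542980 Tg N.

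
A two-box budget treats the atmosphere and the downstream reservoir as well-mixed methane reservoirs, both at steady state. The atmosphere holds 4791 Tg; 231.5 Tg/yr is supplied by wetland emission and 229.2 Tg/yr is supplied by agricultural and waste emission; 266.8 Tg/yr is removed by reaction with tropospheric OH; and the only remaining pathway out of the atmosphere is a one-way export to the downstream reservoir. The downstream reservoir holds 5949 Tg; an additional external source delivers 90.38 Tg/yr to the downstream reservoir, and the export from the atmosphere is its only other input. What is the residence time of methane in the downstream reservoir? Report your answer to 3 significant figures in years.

Balance the atmosphere: ΣF_in = 231.5 + 229.2 = 460.70 Tg/yr.
Export to the downstream reservoir = ΣF_in − (266.8) = 193.90 Tg/yr.
Total input to the downstream reservoir = 193.90 + 90.38 = 284.28 Tg/yr; at steady state this equals its total output.
τ = M / F = 5949 / 284.28 = 20.93 yr.

20.9 yr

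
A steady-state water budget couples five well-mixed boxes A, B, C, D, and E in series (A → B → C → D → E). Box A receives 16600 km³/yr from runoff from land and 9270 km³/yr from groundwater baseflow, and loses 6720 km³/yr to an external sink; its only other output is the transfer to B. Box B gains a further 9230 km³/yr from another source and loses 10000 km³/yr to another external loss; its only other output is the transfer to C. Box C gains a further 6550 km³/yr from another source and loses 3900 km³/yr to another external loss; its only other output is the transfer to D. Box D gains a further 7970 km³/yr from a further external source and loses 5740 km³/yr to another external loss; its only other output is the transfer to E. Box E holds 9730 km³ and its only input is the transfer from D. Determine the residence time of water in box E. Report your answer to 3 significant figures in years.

Box A: F(A→B) = (16600 + 9270) − 6720 = 19150 km³/yr.
Box B: F(B→C) = (19150 + 9230) − 10000 = 18380 km³/yr.
Box C: F(C→D) = (18380 + 6550) − 3900 = 21030 km³/yr.
Box D: F(D→E) = (21030 + 7970) − 5740 = 23260 km³/yr.
Box E throughput = its input = 23260 km³/yr; τ = 9730 / 23260 = 0.4183 yr.

0.418 yr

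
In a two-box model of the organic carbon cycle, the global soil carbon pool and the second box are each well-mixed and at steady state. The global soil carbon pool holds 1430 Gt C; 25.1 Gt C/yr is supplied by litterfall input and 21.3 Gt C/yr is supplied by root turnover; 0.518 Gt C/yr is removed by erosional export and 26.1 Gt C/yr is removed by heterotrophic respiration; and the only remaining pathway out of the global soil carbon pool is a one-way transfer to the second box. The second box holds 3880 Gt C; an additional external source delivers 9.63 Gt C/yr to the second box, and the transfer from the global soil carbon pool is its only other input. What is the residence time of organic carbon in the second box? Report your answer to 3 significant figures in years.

Balance the global soil carbon pool: ΣF_in = 25.1 + 21.3 = 46.400 Gt C/yr.
Transfer to the second box = ΣF_in − (0.518 + 26.1) = 19.782 Gt C/yr.
Total input to the second box = 19.782 + 9.63 = 29.412 Gt C/yr; at steady state this equals its total output.
τ = M / F = 3880 / 29.412 = 131.9 yr.

132 yr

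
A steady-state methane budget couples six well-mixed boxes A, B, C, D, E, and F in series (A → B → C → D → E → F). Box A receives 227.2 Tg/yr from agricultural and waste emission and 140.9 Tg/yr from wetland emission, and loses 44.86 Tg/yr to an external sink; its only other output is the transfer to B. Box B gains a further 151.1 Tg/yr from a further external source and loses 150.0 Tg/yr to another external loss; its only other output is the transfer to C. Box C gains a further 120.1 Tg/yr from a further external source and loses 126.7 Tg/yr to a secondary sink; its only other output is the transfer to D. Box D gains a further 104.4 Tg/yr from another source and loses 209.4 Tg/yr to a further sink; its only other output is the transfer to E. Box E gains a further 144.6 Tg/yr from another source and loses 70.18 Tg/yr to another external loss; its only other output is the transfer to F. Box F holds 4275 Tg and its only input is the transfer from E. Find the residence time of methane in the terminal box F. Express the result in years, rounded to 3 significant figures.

14.9 yr

Box A: F(A→B) = (227.2 + 140.9) − 44.86 = 323.24 Tg/yr.
Box B: F(B→C) = (323.24 + 151.1) − 150.0 = 324.34 Tg/yr.
Box C: F(C→D) = (324.34 + 120.1) − 126.7 = 317.74 Tg/yr.
Box D: F(D→E) = (317.74 + 104.4) − 209.4 = 212.74 Tg/yr.
Box E: F(E→F) = (212.74 + 144.6) − 70.18 = 287.16 Tg/yr.
Box F throughput = its input = 287.16 Tg/yr; τ = 4275 / 287.16 = 14.89 yr.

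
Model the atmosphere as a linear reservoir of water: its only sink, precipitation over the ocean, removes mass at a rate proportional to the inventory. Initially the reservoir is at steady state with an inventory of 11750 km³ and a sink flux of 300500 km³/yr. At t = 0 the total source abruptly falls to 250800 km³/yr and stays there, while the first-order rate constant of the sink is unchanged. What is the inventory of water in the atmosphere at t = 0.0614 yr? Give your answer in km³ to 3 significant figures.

10200 km³

The sink rate constant is k = F₀/M₀ = 300500/11750 = 25.57 yr⁻¹.
Solving dM/dt = F₁ − kM with M(0) = M₀ gives M(t) = F₁/k + (M₀ − F₁/k)·e^(−kt).
F₁/k = 250800/25.57 = 9806.7 km³; kt = 25.57 × 0.0614 = 1.570, e^(−kt) = 0.2080.
M(0.0614) = 9806.7 + (11750 − 9806.7) × 0.2080 = 9806.7 + 404.2 = 10211 km³.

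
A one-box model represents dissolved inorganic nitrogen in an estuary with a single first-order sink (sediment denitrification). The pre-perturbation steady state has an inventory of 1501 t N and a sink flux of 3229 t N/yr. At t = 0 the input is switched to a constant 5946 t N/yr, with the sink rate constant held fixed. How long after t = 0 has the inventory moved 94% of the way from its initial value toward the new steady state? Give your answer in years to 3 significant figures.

τ = M₀/F₀ = 1501/3229 = 0.4648 yr.
The remaining gap fraction is e^(−t/τ); 94% covered ⇒ e^(−t/τ) = 0.0600.
t = −τ ln(0.0600) = 0.4648 × 2.813 = 1.308 yr.

1.31 yr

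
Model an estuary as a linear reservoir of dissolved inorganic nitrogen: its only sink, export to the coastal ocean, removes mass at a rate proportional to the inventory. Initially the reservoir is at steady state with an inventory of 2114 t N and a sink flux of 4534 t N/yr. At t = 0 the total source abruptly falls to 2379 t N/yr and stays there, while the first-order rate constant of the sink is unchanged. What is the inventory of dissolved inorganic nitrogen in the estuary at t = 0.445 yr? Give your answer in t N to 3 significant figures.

1500 t N

τ = M₀/F₀ = 2114/4534 = 0.4663 yr; rate constant k = 1/τ.
New steady state M_∞ = F₁/k = F₁·τ = 2379 × 0.4663 = 1109.2 t N.
M(t) = M_∞ + (M₀ − M_∞)·e^(−t/τ); t/τ = 0.445/0.4663 = 0.9544, so e^(−t/τ) = 0.3850.
M(t) = 1109.2 + 1005 × 0.3850 = 1496.1 t N.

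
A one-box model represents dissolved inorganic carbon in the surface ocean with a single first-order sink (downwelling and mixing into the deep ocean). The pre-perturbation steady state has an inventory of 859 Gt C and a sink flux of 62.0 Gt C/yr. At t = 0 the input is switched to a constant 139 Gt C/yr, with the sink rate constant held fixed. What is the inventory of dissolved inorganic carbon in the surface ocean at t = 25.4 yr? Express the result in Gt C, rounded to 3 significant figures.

1760 Gt C

The sink rate constant is k = F₀/M₀ = 62.0/859 = 0.07218 yr⁻¹.
Solving dM/dt = F₁ − kM with M(0) = M₀ gives M(t) = F₁/k + (M₀ − F₁/k)·e^(−kt).
F₁/k = 139/0.07218 = 1925.8 Gt C; kt = 0.07218 × 25.4 = 1.833, e^(−kt) = 0.1599.
M(25.4) = 1925.8 + (859 − 1925.8) × 0.1599 = 1925.8 − 170.6 = 1755.3 Gt C.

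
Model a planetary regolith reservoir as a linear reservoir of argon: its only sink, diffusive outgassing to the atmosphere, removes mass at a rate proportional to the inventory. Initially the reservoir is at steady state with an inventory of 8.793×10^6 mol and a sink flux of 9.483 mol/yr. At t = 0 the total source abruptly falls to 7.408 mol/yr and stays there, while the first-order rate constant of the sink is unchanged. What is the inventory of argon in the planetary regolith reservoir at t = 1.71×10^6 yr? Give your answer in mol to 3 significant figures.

7.17×10^6 mol

Residence time τ = M₀/F₀ = 927200 yr. The eventual steady state is M_∞ = M₀·(F₁/F₀) = 8.793×10^6 × 7.408/9.483 = 6.8690×10^6 mol.
The anomaly ΔM(t) = M(t) − M_∞ decays as ΔM₀·e^(−t/τ) with ΔM₀ = 8.793×10^6 − 6.8690×10^6 = 1.924×10^6 mol.
At t = 1.71×10^6 yr, e^(−t/τ) = e^(−1.844) = 0.1582, so ΔM = 304300 mol and M = 6.8690×10^6 + 304300 = 7.1733×10^6 mol.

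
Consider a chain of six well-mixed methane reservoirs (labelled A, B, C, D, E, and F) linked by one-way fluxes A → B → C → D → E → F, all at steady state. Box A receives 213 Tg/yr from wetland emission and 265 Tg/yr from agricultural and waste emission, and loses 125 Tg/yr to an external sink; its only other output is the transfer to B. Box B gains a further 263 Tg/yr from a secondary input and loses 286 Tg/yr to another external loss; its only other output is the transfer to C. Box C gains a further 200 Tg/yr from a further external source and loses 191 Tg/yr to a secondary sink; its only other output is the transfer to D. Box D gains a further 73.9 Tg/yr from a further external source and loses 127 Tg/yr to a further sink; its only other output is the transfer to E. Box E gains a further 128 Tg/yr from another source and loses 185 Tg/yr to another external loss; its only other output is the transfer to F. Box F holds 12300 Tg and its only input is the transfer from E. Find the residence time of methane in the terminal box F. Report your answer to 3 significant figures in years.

Box A: F(A→B) = (213 + 265) − 125 = 353.00 Tg/yr.
Box B: F(B→C) = (353.00 + 263) − 286 = 330.00 Tg/yr.
Box C: F(C→D) = (330.00 + 200) − 191 = 339.00 Tg/yr.
Box D: F(D→E) = (339.00 + 73.9) − 127 = 285.90 Tg/yr.
Box E: F(E→F) = (285.90 + 128) − 185 = 228.90 Tg/yr.
Box F throughput = its input = 228.90 Tg/yr; τ = 12300 / 228.90 = 53.74 yr.

53.7 yr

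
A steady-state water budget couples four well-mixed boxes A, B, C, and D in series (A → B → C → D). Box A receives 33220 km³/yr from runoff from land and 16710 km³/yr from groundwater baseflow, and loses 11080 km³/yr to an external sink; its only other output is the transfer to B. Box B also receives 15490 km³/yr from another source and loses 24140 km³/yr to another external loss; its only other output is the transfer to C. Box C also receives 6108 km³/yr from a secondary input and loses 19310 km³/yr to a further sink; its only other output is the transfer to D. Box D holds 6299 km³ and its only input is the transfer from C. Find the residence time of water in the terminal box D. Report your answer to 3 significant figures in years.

Box A: F(A→B) = (33220 + 16710) − 11080 = 38850 km³/yr.
Box B: F(B→C) = (38850 + 15490) − 24140 = 30200 km³/yr.
Box C: F(C→D) = (30200 + 6108) − 19310 = 16998 km³/yr.
Box D throughput = its input = 16998 km³/yr; τ = 6299 / 16998 = 0.3706 yr.

0.371 yr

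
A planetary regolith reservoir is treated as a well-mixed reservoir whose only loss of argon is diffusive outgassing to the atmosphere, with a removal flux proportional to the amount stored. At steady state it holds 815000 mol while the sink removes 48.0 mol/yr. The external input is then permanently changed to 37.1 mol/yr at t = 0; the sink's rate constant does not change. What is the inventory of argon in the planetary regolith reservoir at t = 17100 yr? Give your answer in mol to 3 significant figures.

Residence time τ = M₀/F₀ = 16980 yr. The eventual steady state is M_∞ = M₀·(F₁/F₀) = 815000 × 37.1/48.0 = 629930 mol.
The anomaly ΔM(t) = M(t) − M_∞ decays as ΔM₀·e^(−t/τ) with ΔM₀ = 815000 − 629930 = 185100 mol.
At t = 17100 yr, e^(−t/τ) = e^(−1.007) = 0.3653, so ΔM = 67600 mol and M = 629930 + 67600 = 697530 mol.

698000 mol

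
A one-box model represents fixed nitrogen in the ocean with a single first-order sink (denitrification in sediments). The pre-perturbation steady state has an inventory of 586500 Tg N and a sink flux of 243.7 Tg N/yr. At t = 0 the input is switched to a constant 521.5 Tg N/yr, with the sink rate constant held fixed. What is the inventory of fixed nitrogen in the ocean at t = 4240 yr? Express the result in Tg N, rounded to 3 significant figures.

The sink rate constant is k = F₀/M₀ = 243.7/586500 = 0.0004155 yr⁻¹.
Solving dM/dt = F₁ − kM with M(0) = M₀ gives M(t) = F₁/k + (M₀ − F₁/k)·e^(−kt).
F₁/k = 521.5/0.0004155 = 1.2551×10^6 Tg N; kt = 0.0004155 × 4240 = 1.762, e^(−kt) = 0.1717.
M(4240) = 1.2551×10^6 + (586500 − 1.2551×10^6) × 0.1717 = 1.2551×10^6 − 114800 = 1.1402×10^6 Tg N.

1.14×10^6 Tg N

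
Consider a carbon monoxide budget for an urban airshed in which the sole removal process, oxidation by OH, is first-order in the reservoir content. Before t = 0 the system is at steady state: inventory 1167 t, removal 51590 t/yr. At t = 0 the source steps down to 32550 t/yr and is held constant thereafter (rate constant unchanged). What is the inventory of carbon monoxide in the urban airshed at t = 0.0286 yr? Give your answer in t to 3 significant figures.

858 t

Residence time τ = M₀/F₀ = 0.02262 yr. The eventual steady state is M_∞ = M₀·(F₁/F₀) = 1167 × 32550/51590 = 736.30 t.
The anomaly ΔM(t) = M(t) − M_∞ decays as ΔM₀·e^(−t/τ) with ΔM₀ = 1167 − 736.30 = 430.7 t.
At t = 0.0286 yr, e^(−t/τ) = e^(−1.264) = 0.2824, so ΔM = 121.6 t and M = 736.30 + 121.6 = 857.94 t.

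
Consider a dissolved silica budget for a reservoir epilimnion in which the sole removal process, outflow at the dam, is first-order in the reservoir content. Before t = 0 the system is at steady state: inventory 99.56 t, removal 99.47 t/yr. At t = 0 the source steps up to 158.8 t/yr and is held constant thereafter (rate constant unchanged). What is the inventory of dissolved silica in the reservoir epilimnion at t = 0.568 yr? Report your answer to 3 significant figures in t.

Residence time τ = M₀/F₀ = 1.001 yr. The eventual steady state is M_∞ = M₀·(F₁/F₀) = 99.56 × 158.8/99.47 = 158.94 t.
The anomaly ΔM(t) = M(t) − M_∞ decays as ΔM₀·e^(−t/τ) with ΔM₀ = 99.56 − 158.94 = −59.38 t.
At t = 0.568 yr, e^(−t/τ) = e^(−0.5675) = 0.5669, so ΔM = −33.67 t and M = 158.94 − 33.67 = 125.28 t.

125 t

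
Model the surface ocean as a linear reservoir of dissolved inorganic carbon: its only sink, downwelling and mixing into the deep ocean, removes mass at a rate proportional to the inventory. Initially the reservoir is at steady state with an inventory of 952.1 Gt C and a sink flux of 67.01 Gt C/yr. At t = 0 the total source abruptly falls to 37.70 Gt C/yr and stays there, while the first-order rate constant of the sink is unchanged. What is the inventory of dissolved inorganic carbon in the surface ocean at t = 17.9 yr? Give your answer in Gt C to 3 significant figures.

654 Gt C

The sink rate constant is k = F₀/M₀ = 67.01/952.1 = 0.07038 yr⁻¹.
Solving dM/dt = F₁ − kM with M(0) = M₀ gives M(t) = F₁/k + (M₀ − F₁/k)·e^(−kt).
F₁/k = 37.70/0.07038 = 535.65 Gt C; kt = 0.07038 × 17.9 = 1.260, e^(−kt) = 0.2837.
M(17.9) = 535.65 + (952.1 − 535.65) × 0.2837 = 535.65 + 118.1 = 653.80 Gt C.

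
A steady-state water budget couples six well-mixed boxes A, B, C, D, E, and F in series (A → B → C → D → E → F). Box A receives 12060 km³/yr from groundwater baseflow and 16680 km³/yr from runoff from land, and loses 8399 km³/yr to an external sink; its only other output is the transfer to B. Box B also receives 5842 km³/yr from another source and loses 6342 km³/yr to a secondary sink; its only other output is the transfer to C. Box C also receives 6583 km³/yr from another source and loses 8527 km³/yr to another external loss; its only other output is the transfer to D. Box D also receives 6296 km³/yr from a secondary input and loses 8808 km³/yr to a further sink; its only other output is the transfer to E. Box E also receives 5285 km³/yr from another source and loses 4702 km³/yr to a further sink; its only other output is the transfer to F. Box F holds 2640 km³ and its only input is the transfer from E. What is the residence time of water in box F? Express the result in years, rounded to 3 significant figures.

0.165 yr

Box A: F(A→B) = (12060 + 16680) − 8399 = 20341 km³/yr.
Box B: F(B→C) = (20341 + 5842) − 6342 = 19841 km³/yr.
Box C: F(C→D) = (19841 + 6583) − 8527 = 17897 km³/yr.
Box D: F(D→E) = (17897 + 6296) − 8808 = 15385 km³/yr.
Box E: F(E→F) = (15385 + 5285) − 4702 = 15968 km³/yr.
Box F throughput = its input = 15968 km³/yr; τ = 2640 / 15968 = 0.1653 yr.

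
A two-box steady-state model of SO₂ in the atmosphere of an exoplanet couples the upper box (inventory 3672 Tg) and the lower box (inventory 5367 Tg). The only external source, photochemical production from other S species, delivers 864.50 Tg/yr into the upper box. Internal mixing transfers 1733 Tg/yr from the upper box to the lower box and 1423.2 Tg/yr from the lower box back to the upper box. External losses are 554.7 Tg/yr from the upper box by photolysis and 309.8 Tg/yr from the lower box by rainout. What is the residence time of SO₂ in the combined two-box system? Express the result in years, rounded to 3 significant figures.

For the system as a whole, the A↔B exchange is internal and contributes nothing to the throughput; only the external sinks remove mass.
M_total = 3672 + 5367 = 9039.0 Tg.
ΣF_external_out = 554.7 + 309.8 = 864.50 Tg/yr.
τ = M_total / ΣF_ext = 9039.0 / 864.50 = 10.46 yr.

10.5 yr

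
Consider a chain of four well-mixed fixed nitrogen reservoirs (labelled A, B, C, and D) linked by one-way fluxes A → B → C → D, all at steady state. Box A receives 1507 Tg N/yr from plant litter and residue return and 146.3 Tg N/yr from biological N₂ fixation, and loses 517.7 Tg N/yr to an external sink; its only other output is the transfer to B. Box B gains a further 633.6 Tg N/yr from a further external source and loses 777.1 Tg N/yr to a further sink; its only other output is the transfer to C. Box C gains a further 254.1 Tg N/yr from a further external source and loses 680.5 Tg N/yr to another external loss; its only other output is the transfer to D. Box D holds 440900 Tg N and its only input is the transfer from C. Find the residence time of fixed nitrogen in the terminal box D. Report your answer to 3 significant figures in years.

779 yr

Box A: F(A→B) = (1507 + 146.3) − 517.7 = 1135.6 Tg N/yr.
Box B: F(B→C) = (1135.6 + 633.6) − 777.1 = 992.10 Tg N/yr.
Box C: F(C→D) = (992.10 + 254.1) − 680.5 = 565.70 Tg N/yr.
Box D throughput = its input = 565.70 Tg N/yr; τ = 440900 / 565.70 = 779.4 yr.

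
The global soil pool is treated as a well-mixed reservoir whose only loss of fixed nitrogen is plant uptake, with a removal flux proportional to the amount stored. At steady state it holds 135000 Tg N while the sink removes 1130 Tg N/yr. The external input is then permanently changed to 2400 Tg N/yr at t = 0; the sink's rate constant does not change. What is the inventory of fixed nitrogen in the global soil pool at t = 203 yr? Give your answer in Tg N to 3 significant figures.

259000 Tg N

Residence time τ = M₀/F₀ = 119.5 yr. The eventual steady state is M_∞ = M₀·(F₁/F₀) = 135000 × 2400/1130 = 286730 Tg N.
The anomaly ΔM(t) = M(t) − M_∞ decays as ΔM₀·e^(−t/τ) with ΔM₀ = 135000 − 286730 = −151700 Tg N.
At t = 203 yr, e^(−t/τ) = e^(−1.699) = 0.1828, so ΔM = −27740 Tg N and M = 286730 − 27740 = 258990 Tg N.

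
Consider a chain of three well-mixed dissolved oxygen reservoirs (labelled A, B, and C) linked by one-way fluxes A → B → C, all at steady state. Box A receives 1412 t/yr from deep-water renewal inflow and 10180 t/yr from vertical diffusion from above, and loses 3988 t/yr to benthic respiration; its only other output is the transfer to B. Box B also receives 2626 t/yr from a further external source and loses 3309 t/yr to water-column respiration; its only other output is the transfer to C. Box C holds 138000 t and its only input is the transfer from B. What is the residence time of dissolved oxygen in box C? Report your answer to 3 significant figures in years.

Box A: F(A→B) = (1412 + 10180) − 3988 = 7604.0 t/yr.
Box B: F(B→C) = (7604.0 + 2626) − 3309 = 6921.0 t/yr.
Box C throughput = its input = 6921.0 t/yr; τ = 138000 / 6921.0 = 19.94 yr.

19.9 yr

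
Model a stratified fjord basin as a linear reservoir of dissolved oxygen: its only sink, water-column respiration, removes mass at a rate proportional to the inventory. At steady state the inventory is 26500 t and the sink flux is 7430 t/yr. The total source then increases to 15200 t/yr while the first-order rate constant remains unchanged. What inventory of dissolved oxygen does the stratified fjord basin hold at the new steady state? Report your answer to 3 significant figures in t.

Rate constant k = F/M = 7430 / 26500 = 0.2804 yr⁻¹.
At the new steady state, source = k·M_new ⇒ M_new = 15200 / 0.2804 = 54210 t.
(Equivalently M_new = M × F_new/F_old = 26500 × 15200/7430.)

54200 t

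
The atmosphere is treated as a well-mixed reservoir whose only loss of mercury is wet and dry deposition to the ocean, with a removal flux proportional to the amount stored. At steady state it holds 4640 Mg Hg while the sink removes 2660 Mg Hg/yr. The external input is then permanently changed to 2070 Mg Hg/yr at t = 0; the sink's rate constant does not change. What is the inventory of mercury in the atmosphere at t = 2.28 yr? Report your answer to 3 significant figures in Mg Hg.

τ = M₀/F₀ = 4640/2660 = 1.744 yr; rate constant k = 1/τ.
New steady state M_∞ = F₁/k = F₁·τ = 2070 × 1.744 = 3610.8 Mg Hg.
M(t) = M_∞ + (M₀ − M_∞)·e^(−t/τ); t/τ = 2.28/1.744 = 1.307, so e^(−t/τ) = 0.2706.
M(t) = 3610.8 + 1029 × 0.2706 = 3889.3 Mg Hg.

3890 Mg Hg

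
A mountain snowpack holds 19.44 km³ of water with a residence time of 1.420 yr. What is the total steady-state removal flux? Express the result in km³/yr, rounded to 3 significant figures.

13.7 km³/yr

F = M / τ = 19.44 / 1.420 = 13.69 km³/yr.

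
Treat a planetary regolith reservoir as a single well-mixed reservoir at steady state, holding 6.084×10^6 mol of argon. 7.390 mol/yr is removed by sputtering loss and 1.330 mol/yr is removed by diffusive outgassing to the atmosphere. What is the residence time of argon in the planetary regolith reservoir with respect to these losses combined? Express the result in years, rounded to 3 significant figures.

Total removal = 7.390 + 1.330 = 8.7200 mol/yr.
τ = M / ΣF_out = 6.084×10^6 / 8.7200 = 697700 yr.

698000 yr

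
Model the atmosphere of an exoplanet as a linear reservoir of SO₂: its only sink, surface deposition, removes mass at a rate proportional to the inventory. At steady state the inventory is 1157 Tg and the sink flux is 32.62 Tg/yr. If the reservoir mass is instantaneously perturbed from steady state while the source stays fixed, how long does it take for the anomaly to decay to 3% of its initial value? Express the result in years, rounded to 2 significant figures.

120 yr

For a linear reservoir the anomaly decays as exp(−t/τ) with τ = M/F = 1157/32.62 = 35.47 yr.
exp(−t/τ) = 0.03 ⇒ t = −τ ln(0.03) = 35.47 × 3.507 = 124.4 yr.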